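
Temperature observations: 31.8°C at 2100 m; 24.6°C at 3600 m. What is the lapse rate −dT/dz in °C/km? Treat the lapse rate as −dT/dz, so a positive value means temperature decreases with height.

4.8°C/km

Γ = −ΔT/Δz = (31.8 − 24.6) / (3600 − 2100) m
  = 7.2°C / 1.5 km = 4.8°C/km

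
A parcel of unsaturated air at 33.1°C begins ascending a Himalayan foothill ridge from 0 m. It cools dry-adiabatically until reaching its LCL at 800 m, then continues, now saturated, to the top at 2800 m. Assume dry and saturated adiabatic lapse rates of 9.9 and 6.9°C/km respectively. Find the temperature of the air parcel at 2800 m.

0–800 m, dry: Δz = 0.8 km ⇒ ΔT = -7.92°C; T = 25.18°C
800–2800 m, saturated: Δz = 2 km ⇒ ΔT = -13.8°C; T = 11.38°C

11.38°C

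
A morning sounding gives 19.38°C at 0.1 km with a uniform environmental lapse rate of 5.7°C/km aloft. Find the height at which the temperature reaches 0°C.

Height above start = (19.38 − 0) / 5.7 = 3.4 km
Altitude = 100 m + 3400 m = 3500 m

3.5 km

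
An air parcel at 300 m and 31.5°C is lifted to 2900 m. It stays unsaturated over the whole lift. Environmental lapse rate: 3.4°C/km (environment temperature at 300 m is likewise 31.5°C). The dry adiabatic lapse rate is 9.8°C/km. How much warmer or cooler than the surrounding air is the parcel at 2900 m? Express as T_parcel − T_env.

-16.64°C (parcel cooler than environment)

Parcel:
  Dry to 2900 m: -9.8 × 2.6 km = -25.48°C, so T = 6.02°C.
Environment:
  Environment to 2900 m: -3.4 × 2.6 km = -8.84°C, so T = 22.66°C.
T_parcel − T_env = 6.02 − 22.66 = -16.64°C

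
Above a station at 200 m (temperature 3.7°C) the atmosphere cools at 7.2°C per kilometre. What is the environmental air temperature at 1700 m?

200 → 1700 m (environmental, 7.2°C/km): ΔT = -7.2 × 1.5 = -10.8°C → T = -7.1°C

-7.1°C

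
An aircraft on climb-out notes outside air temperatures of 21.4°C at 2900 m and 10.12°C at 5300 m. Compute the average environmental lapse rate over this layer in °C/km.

4.7°C/km

Γ = −ΔT/Δz = (21.4 − 10.12) / (5300 − 2900) m
  = 11.28°C / 2.4 km = 4.7°C/km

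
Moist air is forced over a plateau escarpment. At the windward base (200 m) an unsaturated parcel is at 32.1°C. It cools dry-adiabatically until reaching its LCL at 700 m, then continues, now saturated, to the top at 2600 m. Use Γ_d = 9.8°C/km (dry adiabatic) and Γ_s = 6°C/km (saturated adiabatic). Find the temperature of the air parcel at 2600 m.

15.8°C

200 → 700 m (dry, 9.8°C/km): ΔT = -9.8 × 0.5 = -4.9°C → T = 27.2°C
700 → 2600 m (saturated, 6°C/km): ΔT = -6 × 1.9 = -11.4°C → T = 15.8°C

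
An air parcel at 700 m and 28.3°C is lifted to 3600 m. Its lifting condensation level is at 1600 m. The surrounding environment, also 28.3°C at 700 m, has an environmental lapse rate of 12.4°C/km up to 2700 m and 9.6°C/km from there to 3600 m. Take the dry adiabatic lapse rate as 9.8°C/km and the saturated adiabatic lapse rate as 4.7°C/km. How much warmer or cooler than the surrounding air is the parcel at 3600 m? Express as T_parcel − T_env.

+15.22°C (parcel warmer than environment)

Parcel:
  From 700 m to 1600 m (dry): cools by 9.8 × 0.9 = 8.82°C, giving 19.48°C.
  From 1600 m to 3600 m (saturated): cools by 4.7 × 2 = 9.4°C, giving 10.08°C.
Environment:
  From 700 m to 2700 m (environment, lower layer): cools by 12.4 × 2 = 24.8°C, giving 3.5°C.
  From 2700 m to 3600 m (environment, upper layer): cools by 9.6 × 0.9 = 8.64°C, giving -5.14°C.
T_parcel − T_env = 10.08 − (-5.14) = +15.22°C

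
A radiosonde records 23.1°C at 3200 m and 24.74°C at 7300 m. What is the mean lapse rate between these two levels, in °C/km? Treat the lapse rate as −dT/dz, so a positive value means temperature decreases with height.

-0.4°C/km

Γ = −ΔT/Δz = (23.1 − 24.74) / (7300 − 3200) m
  = -1.64°C / 4.1 km = -0.4°C/km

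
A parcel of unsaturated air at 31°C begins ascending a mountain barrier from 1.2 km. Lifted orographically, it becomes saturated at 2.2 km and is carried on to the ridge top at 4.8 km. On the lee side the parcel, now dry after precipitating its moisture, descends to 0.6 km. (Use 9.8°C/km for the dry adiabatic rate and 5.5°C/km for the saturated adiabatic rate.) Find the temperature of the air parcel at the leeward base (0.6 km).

1200 → 2200 m (dry, 9.8°C/km): ΔT = -9.8 × 1 = -9.8°C → T = 21.2°C
2200 → 4800 m (saturated, 5.5°C/km): ΔT = -5.5 × 2.6 = -14.3°C → T = 6.9°C
4800 → 600 m (dry descent, 9.8°C/km): ΔT = +9.8 × 4.2 = +41.16°C → T = 48.06°C

48.06°C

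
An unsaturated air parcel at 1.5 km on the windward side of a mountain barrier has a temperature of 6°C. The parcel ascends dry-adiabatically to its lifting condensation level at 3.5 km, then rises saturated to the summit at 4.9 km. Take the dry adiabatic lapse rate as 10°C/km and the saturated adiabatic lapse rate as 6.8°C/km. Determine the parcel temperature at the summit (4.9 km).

1500 → 3500 m (dry, 10°C/km): ΔT = -10 × 2 = -20°C → T = -14°C
3500 → 4900 m (saturated, 6.8°C/km): ΔT = -6.8 × 1.4 = -9.52°C → T = -23.52°C

-23.52°C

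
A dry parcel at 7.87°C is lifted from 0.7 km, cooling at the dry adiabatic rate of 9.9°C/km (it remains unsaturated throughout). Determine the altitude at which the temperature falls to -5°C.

Height above start = (7.87 − (-5)) / 9.9 = 1.3 km
Altitude = 700 m + 1300 m = 2000 m

2 km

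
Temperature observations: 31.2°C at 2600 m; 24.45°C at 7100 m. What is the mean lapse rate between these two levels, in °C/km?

Γ = −ΔT/Δz = (31.2 − 24.45) / (7100 − 2600) m
  = 6.75°C / 4.5 km = 1.5°C/km

1.5°C/km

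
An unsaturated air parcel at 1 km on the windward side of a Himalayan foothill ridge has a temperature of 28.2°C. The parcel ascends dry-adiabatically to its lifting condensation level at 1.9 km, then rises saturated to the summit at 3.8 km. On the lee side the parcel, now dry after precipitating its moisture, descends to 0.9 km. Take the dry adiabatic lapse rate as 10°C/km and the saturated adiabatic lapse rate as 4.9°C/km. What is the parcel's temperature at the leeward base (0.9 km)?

38.89°C

From 1000 m to 1900 m (dry): cools by 10 × 0.9 = 9°C, giving 19.2°C.
From 1900 m to 3800 m (saturated): cools by 4.9 × 1.9 = 9.31°C, giving 9.89°C.
From 3800 m to 900 m (dry descent): warms by 10 × 2.9 = 29°C, giving 38.89°C.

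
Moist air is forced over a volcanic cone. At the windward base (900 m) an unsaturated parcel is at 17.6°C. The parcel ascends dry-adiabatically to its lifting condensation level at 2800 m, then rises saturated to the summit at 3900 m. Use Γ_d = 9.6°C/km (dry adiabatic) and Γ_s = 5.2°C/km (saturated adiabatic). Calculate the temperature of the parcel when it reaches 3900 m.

From 900 m to 2800 m (dry): cools by 9.6 × 1.9 = 18.24°C, giving -0.64°C.
From 2800 m to 3900 m (saturated): cools by 5.2 × 1.1 = 5.72°C, giving -6.36°C.

-6.36°C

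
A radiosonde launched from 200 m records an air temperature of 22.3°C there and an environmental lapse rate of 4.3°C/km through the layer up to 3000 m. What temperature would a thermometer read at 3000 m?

From 200 m to 3000 m (environmental): cools by 4.3 × 2.8 = 12.04°C, giving 10.26°C.

10.26°C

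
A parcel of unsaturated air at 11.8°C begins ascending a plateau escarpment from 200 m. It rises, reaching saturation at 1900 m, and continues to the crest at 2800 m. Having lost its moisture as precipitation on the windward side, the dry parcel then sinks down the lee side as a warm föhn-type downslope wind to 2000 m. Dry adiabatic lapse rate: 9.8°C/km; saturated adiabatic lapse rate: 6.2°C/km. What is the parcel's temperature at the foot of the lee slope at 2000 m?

-2.6°C

Dry to 1900 m: -9.8 × 1.7 km = -16.66°C, so T = -4.86°C.
Saturated to 2800 m: -6.2 × 0.9 km = -5.58°C, so T = -10.44°C.
Dry descent to 2000 m: +9.8 × 0.8 km = +7.84°C, so T = -2.6°C.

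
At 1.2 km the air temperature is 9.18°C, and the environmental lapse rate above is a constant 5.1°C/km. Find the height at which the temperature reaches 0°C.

Height above start = (9.18 − 0) / 5.1 = 1.8 km
Altitude = 1200 m + 1800 m = 3000 m

3 km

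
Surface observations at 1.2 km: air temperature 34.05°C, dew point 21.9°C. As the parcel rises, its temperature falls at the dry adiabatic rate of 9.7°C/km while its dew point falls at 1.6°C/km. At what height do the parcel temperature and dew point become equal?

2.7 km

T and T_d converge at 9.7 − 1.6 = 8.1°C per km
Height above start = (34.05 − 21.9) / 8.1 = 1.5 km
LCL altitude = 1200 m + 1500 m = 2700 m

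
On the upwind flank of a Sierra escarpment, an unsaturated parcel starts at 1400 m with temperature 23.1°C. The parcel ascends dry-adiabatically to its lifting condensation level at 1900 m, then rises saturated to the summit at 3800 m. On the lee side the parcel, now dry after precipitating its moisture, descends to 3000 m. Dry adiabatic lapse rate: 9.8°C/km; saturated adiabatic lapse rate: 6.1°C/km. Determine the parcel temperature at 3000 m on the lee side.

Dry to 1900 m: -9.8 × 0.5 km = -4.9°C, so T = 18.2°C.
Saturated to 3800 m: -6.1 × 1.9 km = -11.59°C, so T = 6.61°C.
Dry descent to 3000 m: +9.8 × 0.8 km = +7.84°C, so T = 14.45°C.

14.45°C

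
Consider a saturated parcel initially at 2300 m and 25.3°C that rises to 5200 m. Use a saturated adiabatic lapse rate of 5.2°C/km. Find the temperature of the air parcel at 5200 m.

From 2300 m to 5200 m (saturated adiabatic): cools by 5.2 × 2.9 = 15.08°C, giving 10.22°C.

10.22°C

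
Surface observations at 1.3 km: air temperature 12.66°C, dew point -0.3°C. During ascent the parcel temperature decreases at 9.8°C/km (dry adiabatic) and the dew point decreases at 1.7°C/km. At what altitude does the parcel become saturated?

T and T_d converge at 9.8 − 1.7 = 8.1°C per km
Height above start = (12.66 − (-0.3)) / 8.1 = 1.6 km
LCL altitude = 1300 m + 1600 m = 2900 m

2.9 km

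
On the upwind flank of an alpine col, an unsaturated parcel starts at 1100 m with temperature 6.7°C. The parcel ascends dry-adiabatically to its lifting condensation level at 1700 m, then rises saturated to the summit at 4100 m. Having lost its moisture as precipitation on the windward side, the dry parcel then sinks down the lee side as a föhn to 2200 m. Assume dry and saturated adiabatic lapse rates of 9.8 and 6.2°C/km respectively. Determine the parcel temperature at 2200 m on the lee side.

From 1100 m to 1700 m (dry): cools by 9.8 × 0.6 = 5.88°C, giving 0.82°C.
From 1700 m to 4100 m (saturated): cools by 6.2 × 2.4 = 14.88°C, giving -14.06°C.
From 4100 m to 2200 m (dry descent): warms by 9.8 × 1.9 = 18.62°C, giving 4.56°C.

4.56°C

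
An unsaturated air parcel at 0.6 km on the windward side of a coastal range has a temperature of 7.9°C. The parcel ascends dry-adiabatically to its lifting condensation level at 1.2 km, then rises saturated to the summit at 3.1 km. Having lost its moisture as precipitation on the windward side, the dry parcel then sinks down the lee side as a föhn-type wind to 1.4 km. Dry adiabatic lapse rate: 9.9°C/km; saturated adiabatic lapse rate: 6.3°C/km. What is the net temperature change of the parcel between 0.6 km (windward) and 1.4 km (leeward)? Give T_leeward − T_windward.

600 → 1200 m (dry, 9.9°C/km): ΔT = -9.9 × 0.6 = -5.94°C → T = 1.96°C
1200 → 3100 m (saturated, 6.3°C/km): ΔT = -6.3 × 1.9 = -11.97°C → T = -10.01°C
3100 → 1400 m (dry descent, 9.9°C/km): ΔT = +9.9 × 1.7 = +16.83°C → T = 6.82°C
Net change vs windward start: 6.82 − 7.9 = -1.08°C

-1.08°C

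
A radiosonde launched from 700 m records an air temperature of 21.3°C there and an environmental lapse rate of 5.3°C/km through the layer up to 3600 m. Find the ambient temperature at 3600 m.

5.93°C

700–3600 m, environmental: Δz = 2.9 km ⇒ ΔT = -15.37°C; T = 5.93°C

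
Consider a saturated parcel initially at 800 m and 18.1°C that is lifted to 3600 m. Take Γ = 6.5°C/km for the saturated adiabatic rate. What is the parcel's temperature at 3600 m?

Saturated adiabatic to 3600 m: -6.5 × 2.8 km = -18.2°C, so T = -0.1°C.

-0.1°C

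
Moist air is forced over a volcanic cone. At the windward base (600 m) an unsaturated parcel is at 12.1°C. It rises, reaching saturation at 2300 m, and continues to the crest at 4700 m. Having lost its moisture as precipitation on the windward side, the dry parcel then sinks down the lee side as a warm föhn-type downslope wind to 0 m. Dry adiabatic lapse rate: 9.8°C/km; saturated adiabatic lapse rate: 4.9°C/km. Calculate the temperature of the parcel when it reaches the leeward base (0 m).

29.74°C

From 600 m to 2300 m (dry): cools by 9.8 × 1.7 = 16.66°C, giving -4.56°C.
From 2300 m to 4700 m (saturated): cools by 4.9 × 2.4 = 11.76°C, giving -16.32°C.
From 4700 m to 0 m (dry descent): warms by 9.8 × 4.7 = 46.06°C, giving 29.74°C.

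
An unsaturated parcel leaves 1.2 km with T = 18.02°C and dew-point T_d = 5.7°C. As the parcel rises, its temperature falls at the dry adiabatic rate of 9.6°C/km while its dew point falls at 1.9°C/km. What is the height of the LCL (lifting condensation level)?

T and T_d converge at 9.6 − 1.9 = 7.7°C per km
Height above start = (18.02 − 5.7) / 7.7 = 1.6 km
LCL altitude = 1200 m + 1600 m = 2800 m

2.8 km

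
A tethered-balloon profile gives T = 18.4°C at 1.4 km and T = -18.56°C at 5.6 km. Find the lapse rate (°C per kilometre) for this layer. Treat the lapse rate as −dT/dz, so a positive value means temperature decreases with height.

8.8°C/km

Γ = −ΔT/Δz = (18.4 − (-18.56)) / (5600 − 1400) m
  = 36.96°C / 4.2 km = 8.8°C/km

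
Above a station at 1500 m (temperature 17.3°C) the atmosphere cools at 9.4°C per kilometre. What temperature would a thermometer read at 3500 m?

1500–3500 m, environmental: Δz = 2 km ⇒ ΔT = -18.8°C; T = -1.5°C

-1.5°C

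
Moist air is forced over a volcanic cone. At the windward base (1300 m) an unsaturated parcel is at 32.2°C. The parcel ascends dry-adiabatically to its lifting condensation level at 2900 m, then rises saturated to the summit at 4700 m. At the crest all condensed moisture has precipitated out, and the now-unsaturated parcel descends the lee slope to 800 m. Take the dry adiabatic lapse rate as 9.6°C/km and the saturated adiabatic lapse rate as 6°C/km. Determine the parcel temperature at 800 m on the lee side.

43.48°C

1300 → 2900 m (dry, 9.6°C/km): ΔT = -9.6 × 1.6 = -15.36°C → T = 16.84°C
2900 → 4700 m (saturated, 6°C/km): ΔT = -6 × 1.8 = -10.8°C → T = 6.04°C
4700 → 800 m (dry descent, 9.6°C/km): ΔT = +9.6 × 3.9 = +37.44°C → T = 43.48°C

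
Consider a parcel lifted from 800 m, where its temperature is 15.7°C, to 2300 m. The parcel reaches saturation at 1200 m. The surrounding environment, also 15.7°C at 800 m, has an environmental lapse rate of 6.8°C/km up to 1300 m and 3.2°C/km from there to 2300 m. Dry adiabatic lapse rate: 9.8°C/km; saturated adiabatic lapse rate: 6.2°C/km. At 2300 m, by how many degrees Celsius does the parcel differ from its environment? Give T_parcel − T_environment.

Parcel:
  From 800 m to 1200 m (dry): cools by 9.8 × 0.4 = 3.92°C, giving 11.78°C.
  From 1200 m to 2300 m (saturated): cools by 6.2 × 1.1 = 6.82°C, giving 4.96°C.
Environment:
  From 800 m to 1300 m (environment, lower layer): cools by 6.8 × 0.5 = 3.4°C, giving 12.3°C.
  From 1300 m to 2300 m (environment, upper layer): cools by 3.2 × 1 = 3.2°C, giving 9.1°C.
T_parcel − T_env = 4.96 − 9.1 = -4.14°C

-4.14°C (parcel cooler than environment)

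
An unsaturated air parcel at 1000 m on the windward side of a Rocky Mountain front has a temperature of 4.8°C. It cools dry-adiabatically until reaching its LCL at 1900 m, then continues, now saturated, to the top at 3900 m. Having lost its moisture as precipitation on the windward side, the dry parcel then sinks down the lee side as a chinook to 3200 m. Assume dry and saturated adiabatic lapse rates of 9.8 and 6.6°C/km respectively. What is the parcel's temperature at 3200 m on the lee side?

-10.36°C

From 1000 m to 1900 m (dry): cools by 9.8 × 0.9 = 8.82°C, giving -4.02°C.
From 1900 m to 3900 m (saturated): cools by 6.6 × 2 = 13.2°C, giving -17.22°C.
From 3900 m to 3200 m (dry descent): warms by 9.8 × 0.7 = 6.86°C, giving -10.36°C.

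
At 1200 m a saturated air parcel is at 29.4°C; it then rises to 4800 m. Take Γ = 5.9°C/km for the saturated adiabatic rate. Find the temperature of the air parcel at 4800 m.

From 1200 m to 4800 m (saturated adiabatic): cools by 5.9 × 3.6 = 21.24°C, giving 8.16°C.

8.16°C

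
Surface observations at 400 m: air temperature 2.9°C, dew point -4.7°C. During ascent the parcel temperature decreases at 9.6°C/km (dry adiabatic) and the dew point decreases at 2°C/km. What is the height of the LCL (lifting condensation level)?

T and T_d converge at 9.6 − 2 = 7.6°C per km
Height above start = (2.9 − (-4.7)) / 7.6 = 1 km
LCL altitude = 400 m + 1000 m = 1400 m

1400 m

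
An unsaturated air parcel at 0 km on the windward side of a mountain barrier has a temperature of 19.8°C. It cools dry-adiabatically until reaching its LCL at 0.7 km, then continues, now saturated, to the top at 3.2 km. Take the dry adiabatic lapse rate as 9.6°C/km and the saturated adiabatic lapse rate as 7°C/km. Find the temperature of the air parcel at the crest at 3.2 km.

-4.42°C

0–700 m, dry: Δz = 0.7 km ⇒ ΔT = -6.72°C; T = 13.08°C
700–3200 m, saturated: Δz = 2.5 km ⇒ ΔT = -17.5°C; T = -4.42°C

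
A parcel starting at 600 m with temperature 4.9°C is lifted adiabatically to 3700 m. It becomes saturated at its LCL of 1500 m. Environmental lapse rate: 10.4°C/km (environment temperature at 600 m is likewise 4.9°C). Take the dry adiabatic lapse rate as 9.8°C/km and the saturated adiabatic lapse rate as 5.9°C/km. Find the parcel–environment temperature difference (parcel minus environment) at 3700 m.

Parcel:
  600 → 1500 m (dry, 9.8°C/km): ΔT = -9.8 × 0.9 = -8.82°C → T = -3.92°C
  1500 → 3700 m (saturated, 5.9°C/km): ΔT = -5.9 × 2.2 = -12.98°C → T = -16.9°C
Environment:
  600 → 3700 m (environment, 10.4°C/km): ΔT = -10.4 × 3.1 = -32.24°C → T = -27.34°C
T_parcel − T_env = -16.9 − (-27.34) = +10.44°C

+10.44°C (parcel warmer than environment)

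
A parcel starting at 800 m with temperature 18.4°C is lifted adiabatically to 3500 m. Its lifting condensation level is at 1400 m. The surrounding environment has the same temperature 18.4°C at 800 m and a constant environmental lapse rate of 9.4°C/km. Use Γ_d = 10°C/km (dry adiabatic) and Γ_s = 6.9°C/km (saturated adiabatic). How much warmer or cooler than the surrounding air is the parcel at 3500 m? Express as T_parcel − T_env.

Parcel:
  From 800 m to 1400 m (dry): cools by 10 × 0.6 = 6°C, giving 12.4°C.
  From 1400 m to 3500 m (saturated): cools by 6.9 × 2.1 = 14.49°C, giving -2.09°C.
Environment:
  From 800 m to 3500 m (environment): cools by 9.4 × 2.7 = 25.38°C, giving -6.98°C.
T_parcel − T_env = -2.09 − (-6.98) = +4.89°C

+4.89°C (parcel warmer than environment)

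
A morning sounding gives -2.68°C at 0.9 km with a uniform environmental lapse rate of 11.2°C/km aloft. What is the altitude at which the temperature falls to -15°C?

2 km

Height above start = (-2.68 − (-15)) / 11.2 = 1.1 km
Altitude = 900 m + 1100 m = 2000 m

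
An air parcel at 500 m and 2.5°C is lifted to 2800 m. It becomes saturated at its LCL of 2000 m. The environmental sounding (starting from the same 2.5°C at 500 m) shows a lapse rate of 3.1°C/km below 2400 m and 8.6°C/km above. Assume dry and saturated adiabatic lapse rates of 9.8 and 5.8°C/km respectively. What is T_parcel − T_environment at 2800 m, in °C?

-10.01°C (parcel cooler than environment)

Parcel:
  Dry to 2000 m: -9.8 × 1.5 km = -14.7°C, so T = -12.2°C.
  Saturated to 2800 m: -5.8 × 0.8 km = -4.64°C, so T = -16.84°C.
Environment:
  Environment, lower layer to 2400 m: -3.1 × 1.9 km = -5.89°C, so T = -3.39°C.
  Environment, upper layer to 2800 m: -8.6 × 0.4 km = -3.44°C, so T = -6.83°C.
T_parcel − T_env = -16.84 − (-6.83) = -10.01°C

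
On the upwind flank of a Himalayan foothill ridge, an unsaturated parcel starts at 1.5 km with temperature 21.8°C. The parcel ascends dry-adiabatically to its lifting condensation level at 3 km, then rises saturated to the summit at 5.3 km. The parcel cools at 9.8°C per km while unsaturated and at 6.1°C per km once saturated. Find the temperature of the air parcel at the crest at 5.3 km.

From 1500 m to 3000 m (dry): cools by 9.8 × 1.5 = 14.7°C, giving 7.1°C.
From 3000 m to 5300 m (saturated): cools by 6.1 × 2.3 = 14.03°C, giving -6.93°C.

-6.93°C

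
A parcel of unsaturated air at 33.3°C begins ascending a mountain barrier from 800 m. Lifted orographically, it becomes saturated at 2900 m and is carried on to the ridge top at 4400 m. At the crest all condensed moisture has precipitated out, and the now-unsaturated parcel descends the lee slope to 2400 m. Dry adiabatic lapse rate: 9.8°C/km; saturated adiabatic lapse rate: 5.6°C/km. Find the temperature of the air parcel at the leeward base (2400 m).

800 → 2900 m (dry, 9.8°C/km): ΔT = -9.8 × 2.1 = -20.58°C → T = 12.72°C
2900 → 4400 m (saturated, 5.6°C/km): ΔT = -5.6 × 1.5 = -8.4°C → T = 4.32°C
4400 → 2400 m (dry descent, 9.8°C/km): ΔT = +9.8 × 2 = +19.6°C → T = 23.92°C

23.92°C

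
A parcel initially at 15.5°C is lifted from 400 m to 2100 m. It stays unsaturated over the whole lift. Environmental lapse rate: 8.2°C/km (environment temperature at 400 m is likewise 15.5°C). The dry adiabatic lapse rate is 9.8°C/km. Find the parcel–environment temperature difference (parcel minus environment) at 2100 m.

-2.72°C (parcel cooler than environment)

Parcel:
  From 400 m to 2100 m (dry): cools by 9.8 × 1.7 = 16.66°C, giving -1.16°C.
Environment:
  From 400 m to 2100 m (environment): cools by 8.2 × 1.7 = 13.94°C, giving 1.56°C.
T_parcel − T_env = -1.16 − 1.56 = -2.72°C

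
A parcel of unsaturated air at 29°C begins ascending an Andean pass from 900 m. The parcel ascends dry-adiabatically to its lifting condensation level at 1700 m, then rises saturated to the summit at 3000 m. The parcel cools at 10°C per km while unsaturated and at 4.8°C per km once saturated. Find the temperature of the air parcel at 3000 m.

14.76°C

900 → 1700 m (dry, 10°C/km): ΔT = -10 × 0.8 = -8°C → T = 21°C
1700 → 3000 m (saturated, 4.8°C/km): ΔT = -4.8 × 1.3 = -6.24°C → T = 14.76°C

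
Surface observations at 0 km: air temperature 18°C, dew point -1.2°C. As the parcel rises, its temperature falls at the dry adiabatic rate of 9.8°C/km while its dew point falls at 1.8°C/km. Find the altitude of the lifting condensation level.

T and T_d converge at 9.8 − 1.8 = 8°C per km
Height above start = (18 − (-1.2)) / 8 = 2.4 km
LCL altitude = 0 m + 2400 m = 2400 m

2.4 km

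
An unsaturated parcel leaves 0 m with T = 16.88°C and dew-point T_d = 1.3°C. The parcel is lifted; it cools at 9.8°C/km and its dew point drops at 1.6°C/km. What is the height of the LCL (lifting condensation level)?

1900 m

T and T_d converge at 9.8 − 1.6 = 8.2°C per km
Height above start = (16.88 − 1.3) / 8.2 = 1.9 km
LCL altitude = 0 m + 1900 m = 1900 m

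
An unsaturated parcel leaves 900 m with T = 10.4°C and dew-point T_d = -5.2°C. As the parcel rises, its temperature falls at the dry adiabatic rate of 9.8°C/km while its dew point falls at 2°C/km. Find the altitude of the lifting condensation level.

2900 m

T and T_d converge at 9.8 − 2 = 7.8°C per km
Height above start = (10.4 − (-5.2)) / 7.8 = 2 km
LCL altitude = 900 m + 2000 m = 2900 m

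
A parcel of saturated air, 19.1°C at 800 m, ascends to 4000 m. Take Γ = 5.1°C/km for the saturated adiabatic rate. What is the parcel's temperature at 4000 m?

2.78°C

Saturated adiabatic to 4000 m: -5.1 × 3.2 km = -16.32°C, so T = 2.78°C.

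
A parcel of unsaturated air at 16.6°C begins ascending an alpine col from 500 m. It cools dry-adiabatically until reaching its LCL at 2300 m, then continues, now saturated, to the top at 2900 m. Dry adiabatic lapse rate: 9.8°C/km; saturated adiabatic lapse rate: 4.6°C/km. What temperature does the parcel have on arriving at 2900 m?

-3.8°C

500 → 2300 m (dry, 9.8°C/km): ΔT = -9.8 × 1.8 = -17.64°C → T = -1.04°C
2300 → 2900 m (saturated, 4.6°C/km): ΔT = -4.6 × 0.6 = -2.76°C → T = -3.8°C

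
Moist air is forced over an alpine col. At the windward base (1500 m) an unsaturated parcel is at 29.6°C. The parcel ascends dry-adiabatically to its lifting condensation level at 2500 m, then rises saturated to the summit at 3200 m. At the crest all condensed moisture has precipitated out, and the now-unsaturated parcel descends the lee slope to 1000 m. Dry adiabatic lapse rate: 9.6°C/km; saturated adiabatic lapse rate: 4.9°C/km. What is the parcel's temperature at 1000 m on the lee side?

37.69°C

1500–2500 m, dry: Δz = 1 km ⇒ ΔT = -9.6°C; T = 20°C
2500–3200 m, saturated: Δz = 0.7 km ⇒ ΔT = -3.43°C; T = 16.57°C
3200–1000 m, dry descent: Δz = 2.2 km ⇒ ΔT = +21.12°C; T = 37.69°C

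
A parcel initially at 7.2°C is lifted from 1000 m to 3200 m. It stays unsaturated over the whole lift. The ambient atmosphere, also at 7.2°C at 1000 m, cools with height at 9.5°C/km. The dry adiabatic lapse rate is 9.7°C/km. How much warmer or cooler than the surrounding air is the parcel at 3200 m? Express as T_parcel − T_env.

Parcel:
  Dry to 3200 m: -9.7 × 2.2 km = -21.34°C, so T = -14.14°C.
Environment:
  Environment to 3200 m: -9.5 × 2.2 km = -20.9°C, so T = -13.7°C.
T_parcel − T_env = -14.14 − (-13.7) = -0.44°C

-0.44°C (parcel cooler than environment)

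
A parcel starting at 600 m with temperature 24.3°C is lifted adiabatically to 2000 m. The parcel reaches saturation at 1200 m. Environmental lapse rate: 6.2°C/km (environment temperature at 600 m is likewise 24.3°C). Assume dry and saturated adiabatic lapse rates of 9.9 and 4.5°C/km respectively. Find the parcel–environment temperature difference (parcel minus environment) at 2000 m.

Parcel:
  600 → 1200 m (dry, 9.9°C/km): ΔT = -9.9 × 0.6 = -5.94°C → T = 18.36°C
  1200 → 2000 m (saturated, 4.5°C/km): ΔT = -4.5 × 0.8 = -3.6°C → T = 14.76°C
Environment:
  600 → 2000 m (environment, 6.2°C/km): ΔT = -6.2 × 1.4 = -8.68°C → T = 15.62°C
T_parcel − T_env = 14.76 − 15.62 = -0.86°C

-0.86°C (parcel cooler than environment)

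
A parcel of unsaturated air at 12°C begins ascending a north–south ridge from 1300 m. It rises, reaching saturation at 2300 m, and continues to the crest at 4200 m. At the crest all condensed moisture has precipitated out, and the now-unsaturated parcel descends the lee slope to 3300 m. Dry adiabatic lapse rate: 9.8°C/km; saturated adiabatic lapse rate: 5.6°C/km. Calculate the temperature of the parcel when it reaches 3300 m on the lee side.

0.38°C

1300–2300 m, dry: Δz = 1 km ⇒ ΔT = -9.8°C; T = 2.2°C
2300–4200 m, saturated: Δz = 1.9 km ⇒ ΔT = -10.64°C; T = -8.44°C
4200–3300 m, dry descent: Δz = 0.9 km ⇒ ΔT = +8.82°C; T = 0.38°C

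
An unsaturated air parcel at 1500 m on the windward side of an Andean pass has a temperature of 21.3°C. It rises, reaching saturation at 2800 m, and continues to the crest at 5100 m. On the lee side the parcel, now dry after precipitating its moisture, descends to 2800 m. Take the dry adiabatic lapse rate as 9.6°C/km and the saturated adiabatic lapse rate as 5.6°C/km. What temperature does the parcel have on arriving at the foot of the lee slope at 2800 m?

18.02°C

Dry to 2800 m: -9.6 × 1.3 km = -12.48°C, so T = 8.82°C.
Saturated to 5100 m: -5.6 × 2.3 km = -12.88°C, so T = -4.06°C.
Dry descent to 2800 m: +9.6 × 2.3 km = +22.08°C, so T = 18.02°C.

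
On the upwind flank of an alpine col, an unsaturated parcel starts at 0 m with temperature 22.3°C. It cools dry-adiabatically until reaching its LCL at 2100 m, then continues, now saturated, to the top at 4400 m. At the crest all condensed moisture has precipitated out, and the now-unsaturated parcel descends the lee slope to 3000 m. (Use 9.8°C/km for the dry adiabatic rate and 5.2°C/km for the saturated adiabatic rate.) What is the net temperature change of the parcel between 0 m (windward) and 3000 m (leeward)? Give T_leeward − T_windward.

-18.82°C

From 0 m to 2100 m (dry): cools by 9.8 × 2.1 = 20.58°C, giving 1.72°C.
From 2100 m to 4400 m (saturated): cools by 5.2 × 2.3 = 11.96°C, giving -10.24°C.
From 4400 m to 3000 m (dry descent): warms by 9.8 × 1.4 = 13.72°C, giving 3.48°C.
Net change vs windward start: 3.48 − 22.3 = -18.82°C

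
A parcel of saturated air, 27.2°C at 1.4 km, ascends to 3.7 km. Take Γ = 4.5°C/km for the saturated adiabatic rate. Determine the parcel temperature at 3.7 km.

1400–3700 m, saturated adiabatic: Δz = 2.3 km ⇒ ΔT = -10.35°C; T = 16.85°C

16.85°C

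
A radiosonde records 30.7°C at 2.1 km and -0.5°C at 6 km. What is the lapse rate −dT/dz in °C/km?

Γ = −ΔT/Δz = (30.7 − (-0.5)) / (6000 − 2100) m
  = 31.2°C / 3.9 km = 8°C/km

8°C/km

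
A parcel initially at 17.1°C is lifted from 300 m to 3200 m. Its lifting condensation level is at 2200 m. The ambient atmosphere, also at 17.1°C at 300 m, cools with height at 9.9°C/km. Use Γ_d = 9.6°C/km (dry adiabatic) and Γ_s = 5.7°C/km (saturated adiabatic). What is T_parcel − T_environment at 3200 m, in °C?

Parcel:
  300 → 2200 m (dry, 9.6°C/km): ΔT = -9.6 × 1.9 = -18.24°C → T = -1.14°C
  2200 → 3200 m (saturated, 5.7°C/km): ΔT = -5.7 × 1 = -5.7°C → T = -6.84°C
Environment:
  300 → 3200 m (environment, 9.9°C/km): ΔT = -9.9 × 2.9 = -28.71°C → T = -11.61°C
T_parcel − T_env = -6.84 − (-11.61) = +4.77°C

+4.77°C (parcel warmer than environment)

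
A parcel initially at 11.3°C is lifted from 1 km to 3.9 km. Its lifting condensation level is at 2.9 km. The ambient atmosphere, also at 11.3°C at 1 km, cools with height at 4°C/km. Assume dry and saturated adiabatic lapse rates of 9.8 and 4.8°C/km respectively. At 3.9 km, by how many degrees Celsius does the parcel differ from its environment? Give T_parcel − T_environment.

-11.82°C (parcel cooler than environment)

Parcel:
  From 1000 m to 2900 m (dry): cools by 9.8 × 1.9 = 18.62°C, giving -7.32°C.
  From 2900 m to 3900 m (saturated): cools by 4.8 × 1 = 4.8°C, giving -12.12°C.
Environment:
  From 1000 m to 3900 m (environment): cools by 4 × 2.9 = 11.6°C, giving -0.3°C.
T_parcel − T_env = -12.12 − (-0.3) = -11.82°C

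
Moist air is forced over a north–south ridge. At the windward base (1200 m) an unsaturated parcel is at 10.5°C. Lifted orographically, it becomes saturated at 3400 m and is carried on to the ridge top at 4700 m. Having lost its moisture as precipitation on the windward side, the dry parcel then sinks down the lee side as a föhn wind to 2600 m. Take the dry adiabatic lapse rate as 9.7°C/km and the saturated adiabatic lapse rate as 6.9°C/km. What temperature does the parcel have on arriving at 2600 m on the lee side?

1200–3400 m, dry: Δz = 2.2 km ⇒ ΔT = -21.34°C; T = -10.84°C
3400–4700 m, saturated: Δz = 1.3 km ⇒ ΔT = -8.97°C; T = -19.81°C
4700–2600 m, dry descent: Δz = 2.1 km ⇒ ΔT = +20.37°C; T = 0.56°C

0.56°C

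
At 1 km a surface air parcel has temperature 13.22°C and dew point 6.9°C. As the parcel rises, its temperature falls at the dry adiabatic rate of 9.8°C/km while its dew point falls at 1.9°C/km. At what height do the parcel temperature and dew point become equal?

T and T_d converge at 9.8 − 1.9 = 7.9°C per km
Height above start = (13.22 − 6.9) / 7.9 = 0.8 km
LCL altitude = 1000 m + 800 m = 1800 m

1.8 km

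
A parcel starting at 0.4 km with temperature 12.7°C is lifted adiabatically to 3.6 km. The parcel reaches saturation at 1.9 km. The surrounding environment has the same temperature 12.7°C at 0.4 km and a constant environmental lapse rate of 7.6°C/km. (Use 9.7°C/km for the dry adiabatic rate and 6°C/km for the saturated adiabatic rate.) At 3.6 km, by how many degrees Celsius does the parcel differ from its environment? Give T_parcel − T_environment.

Parcel:
  Dry to 1900 m: -9.7 × 1.5 km = -14.55°C, so T = -1.85°C.
  Saturated to 3600 m: -6 × 1.7 km = -10.2°C, so T = -12.05°C.
Environment:
  Environment to 3600 m: -7.6 × 3.2 km = -24.32°C, so T = -11.62°C.
T_parcel − T_env = -12.05 − (-11.62) = -0.43°C

-0.43°C (parcel cooler than environment)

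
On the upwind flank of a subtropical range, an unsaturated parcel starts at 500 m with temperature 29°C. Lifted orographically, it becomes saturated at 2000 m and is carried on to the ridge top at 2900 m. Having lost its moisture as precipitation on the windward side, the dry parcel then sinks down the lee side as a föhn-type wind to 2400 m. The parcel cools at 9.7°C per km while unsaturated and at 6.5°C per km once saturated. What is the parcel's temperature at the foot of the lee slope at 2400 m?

13.45°C

500–2000 m, dry: Δz = 1.5 km ⇒ ΔT = -14.55°C; T = 14.45°C
2000–2900 m, saturated: Δz = 0.9 km ⇒ ΔT = -5.85°C; T = 8.6°C
2900–2400 m, dry descent: Δz = 0.5 km ⇒ ΔT = +4.85°C; T = 13.45°C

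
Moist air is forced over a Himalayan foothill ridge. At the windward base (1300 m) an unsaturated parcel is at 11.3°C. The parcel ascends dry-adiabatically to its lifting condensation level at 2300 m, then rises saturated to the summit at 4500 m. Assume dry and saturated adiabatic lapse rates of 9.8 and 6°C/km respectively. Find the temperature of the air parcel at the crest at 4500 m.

-11.7°C

From 1300 m to 2300 m (dry): cools by 9.8 × 1 = 9.8°C, giving 1.5°C.
From 2300 m to 4500 m (saturated): cools by 6 × 2.2 = 13.2°C, giving -11.7°C.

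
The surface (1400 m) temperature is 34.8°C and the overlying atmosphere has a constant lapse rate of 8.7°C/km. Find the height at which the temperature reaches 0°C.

Height above start = (34.8 − 0) / 8.7 = 4 km
Altitude = 1400 m + 4000 m = 5400 m

5400 m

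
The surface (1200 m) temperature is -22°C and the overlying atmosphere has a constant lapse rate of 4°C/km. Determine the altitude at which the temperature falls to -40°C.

5700 m

Height above start = (-22 − (-40)) / 4 = 4.5 km
Altitude = 1200 m + 4500 m = 5700 m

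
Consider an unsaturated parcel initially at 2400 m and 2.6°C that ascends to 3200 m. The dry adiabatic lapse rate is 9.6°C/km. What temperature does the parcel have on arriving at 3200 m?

-5.08°C

Dry adiabatic to 3200 m: -9.6 × 0.8 km = -7.68°C, so T = -5.08°C.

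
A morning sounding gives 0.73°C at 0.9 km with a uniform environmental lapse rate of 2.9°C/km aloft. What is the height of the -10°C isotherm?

4.6 km

Height above start = (0.73 − (-10)) / 2.9 = 3.7 km
Altitude = 900 m + 3700 m = 4600 m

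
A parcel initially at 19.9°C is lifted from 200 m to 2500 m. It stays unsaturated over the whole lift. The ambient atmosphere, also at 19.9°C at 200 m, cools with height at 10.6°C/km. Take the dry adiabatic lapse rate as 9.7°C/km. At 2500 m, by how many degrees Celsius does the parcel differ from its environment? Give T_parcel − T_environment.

+2.07°C (parcel warmer than environment)

Parcel:
  200 → 2500 m (dry, 9.7°C/km): ΔT = -9.7 × 2.3 = -22.31°C → T = -2.41°C
Environment:
  200 → 2500 m (environment, 10.6°C/km): ΔT = -10.6 × 2.3 = -24.38°C → T = -4.48°C
T_parcel − T_env = -2.41 − (-4.48) = +2.07°C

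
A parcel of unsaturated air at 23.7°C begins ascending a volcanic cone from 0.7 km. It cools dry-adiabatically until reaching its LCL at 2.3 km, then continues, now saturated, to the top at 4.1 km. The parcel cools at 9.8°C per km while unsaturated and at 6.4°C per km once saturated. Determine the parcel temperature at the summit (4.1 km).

-3.5°C

700 → 2300 m (dry, 9.8°C/km): ΔT = -9.8 × 1.6 = -15.68°C → T = 8.02°C
2300 → 4100 m (saturated, 6.4°C/km): ΔT = -6.4 × 1.8 = -11.52°C → T = -3.5°C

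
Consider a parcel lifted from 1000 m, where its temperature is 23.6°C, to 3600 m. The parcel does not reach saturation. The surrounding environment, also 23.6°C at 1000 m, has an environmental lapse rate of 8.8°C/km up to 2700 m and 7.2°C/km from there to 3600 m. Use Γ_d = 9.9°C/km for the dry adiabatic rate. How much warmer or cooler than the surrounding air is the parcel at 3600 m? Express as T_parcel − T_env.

-4.3°C (parcel cooler than environment)

Parcel:
  From 1000 m to 3600 m (dry): cools by 9.9 × 2.6 = 25.74°C, giving -2.14°C.
Environment:
  From 1000 m to 2700 m (environment, lower layer): cools by 8.8 × 1.7 = 14.96°C, giving 8.64°C.
  From 2700 m to 3600 m (environment, upper layer): cools by 7.2 × 0.9 = 6.48°C, giving 2.16°C.
T_parcel − T_env = -2.14 − 2.16 = -4.3°C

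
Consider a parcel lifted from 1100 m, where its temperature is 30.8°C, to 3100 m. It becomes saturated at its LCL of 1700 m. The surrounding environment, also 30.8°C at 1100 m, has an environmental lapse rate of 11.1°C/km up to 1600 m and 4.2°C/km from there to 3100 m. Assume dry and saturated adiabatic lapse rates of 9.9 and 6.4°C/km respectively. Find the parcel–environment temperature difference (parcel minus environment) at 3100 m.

Parcel:
  Dry to 1700 m: -9.9 × 0.6 km = -5.94°C, so T = 24.86°C.
  Saturated to 3100 m: -6.4 × 1.4 km = -8.96°C, so T = 15.9°C.
Environment:
  Environment, lower layer to 1600 m: -11.1 × 0.5 km = -5.55°C, so T = 25.25°C.
  Environment, upper layer to 3100 m: -4.2 × 1.5 km = -6.3°C, so T = 18.95°C.
T_parcel − T_env = 15.9 − 18.95 = -3.05°C

-3.05°C (parcel cooler than environment)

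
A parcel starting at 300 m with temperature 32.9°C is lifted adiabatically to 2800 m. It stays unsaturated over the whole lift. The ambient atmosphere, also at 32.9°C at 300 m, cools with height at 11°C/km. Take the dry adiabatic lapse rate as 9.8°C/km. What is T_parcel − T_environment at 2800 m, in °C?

Parcel:
  Dry to 2800 m: -9.8 × 2.5 km = -24.5°C, so T = 8.4°C.
Environment:
  Environment to 2800 m: -11 × 2.5 km = -27.5°C, so T = 5.4°C.
T_parcel − T_env = 8.4 − 5.4 = +3°C

+3°C (parcel warmer than environment)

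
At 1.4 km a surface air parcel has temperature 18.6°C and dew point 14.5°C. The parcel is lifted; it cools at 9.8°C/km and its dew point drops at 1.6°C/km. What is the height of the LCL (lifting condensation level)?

1.9 km

T and T_d converge at 9.8 − 1.6 = 8.2°C per km
Height above start = (18.6 − 14.5) / 8.2 = 0.5 km
LCL altitude = 1400 m + 500 m = 1900 m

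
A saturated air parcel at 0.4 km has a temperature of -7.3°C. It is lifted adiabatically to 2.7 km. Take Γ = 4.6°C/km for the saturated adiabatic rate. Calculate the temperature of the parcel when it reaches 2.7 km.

-17.88°C

From 400 m to 2700 m (saturated adiabatic): cools by 4.6 × 2.3 = 10.58°C, giving -17.88°C.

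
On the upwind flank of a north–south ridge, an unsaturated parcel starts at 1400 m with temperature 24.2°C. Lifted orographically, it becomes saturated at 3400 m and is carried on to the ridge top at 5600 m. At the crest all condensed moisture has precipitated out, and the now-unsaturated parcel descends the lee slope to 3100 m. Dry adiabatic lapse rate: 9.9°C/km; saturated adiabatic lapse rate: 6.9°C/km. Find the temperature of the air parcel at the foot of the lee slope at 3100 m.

1400–3400 m, dry: Δz = 2 km ⇒ ΔT = -19.8°C; T = 4.4°C
3400–5600 m, saturated: Δz = 2.2 km ⇒ ΔT = -15.18°C; T = -10.78°C
5600–3100 m, dry descent: Δz = 2.5 km ⇒ ΔT = +24.75°C; T = 13.97°C

13.97°C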